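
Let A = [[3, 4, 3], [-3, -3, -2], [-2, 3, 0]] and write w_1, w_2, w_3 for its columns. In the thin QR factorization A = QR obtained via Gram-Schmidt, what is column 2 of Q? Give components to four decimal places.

e_2 = (0.4009, -0.1958, 0.8950)

w_1 = (3, -3, -2); ‖w_1‖ = 4.6904, so e_1 = (0.6396, -0.6396, -0.4264).
e_1·w_2 = 0.6396·4 + (-0.6396)·(-3) + (-0.4264)·3 = 3.1980.
u_2 = w_2 − 3.1980·e_1 = (1.9545, -0.9545, 4.3636).
‖u_2‖ = 4.8757, so e_2 = (0.4009, -0.1958, 0.8950).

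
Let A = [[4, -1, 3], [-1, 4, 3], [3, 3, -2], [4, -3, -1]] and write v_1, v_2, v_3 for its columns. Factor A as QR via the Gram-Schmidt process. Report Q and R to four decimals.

Q = [[0.6172, 0.0084, 0.6588], [-0.1543, 0.6596, 0.4927], [0.4629, 0.6680, -0.5560], [0.6172, -0.3445, -0.1187]], R = [[6.4807, -1.6973, -0.1543], [0.0000, 5.6674, 1.0125], [0.0000, 0.0000, 4.6852]]

q_1 = v_1/‖v_1‖ = (4, -1, 3, 4)/6.4807 = (0.6172, -0.1543, 0.4629, 0.6172).
r_{12} = q_1·v_2 = -1.6973.
u_2 = v_2 + 1.6973·q_1 = (0.0476, 3.7381, 3.7857, -1.9524).
‖u_2‖ = 5.6674, so q_2 = (0.0084, 0.6596, 0.6680, -0.3445).
r_{13} = q_1·v_3 = -0.1543; r_{23} = q_2·v_3 = 1.0125.
u_3 = v_3 + 0.1543·q_1 − 1.0125·q_2 = (3.0867, 2.3084, -2.6049, -0.5560).
‖u_3‖ = 4.6852, so q_3 = (0.6588, 0.4927, -0.5560, -0.1187).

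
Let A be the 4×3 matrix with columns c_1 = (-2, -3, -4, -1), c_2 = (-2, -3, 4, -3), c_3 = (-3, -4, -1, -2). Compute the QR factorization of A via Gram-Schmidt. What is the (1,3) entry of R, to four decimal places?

r_{13} = 4.3818

c_1 = (-2, -3, -4, -1); ‖c_1‖ = 5.4772, so e_1 = (-0.3651, -0.5477, -0.7303, -0.1826).
r_{13} = e_1·c_3 = 4.3818.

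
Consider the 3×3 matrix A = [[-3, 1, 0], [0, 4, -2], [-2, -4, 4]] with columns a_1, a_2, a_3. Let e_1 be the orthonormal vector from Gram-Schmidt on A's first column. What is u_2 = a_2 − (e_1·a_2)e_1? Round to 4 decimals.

u_2 = (2.1538, 4.0000, -3.2308)

e_1 = a_1/‖a_1‖ = (-3, 0, -2)/3.6056 = (-0.8321, 0.0000, -0.5547).
r_{12} = e_1·a_2 = 1.3868.
u_2 = a_2 − 1.3868·e_1 = (2.1538, 4.0000, -3.2308).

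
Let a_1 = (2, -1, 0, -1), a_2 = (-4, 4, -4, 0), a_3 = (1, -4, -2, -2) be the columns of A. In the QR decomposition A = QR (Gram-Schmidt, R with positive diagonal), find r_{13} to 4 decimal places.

a_1 = (2, -1, 0, -1); ‖a_1‖ = 2.4495, so e_1 = (0.8165, -0.4082, 0.0000, -0.4082).
r_{13} = e_1·a_3 = 3.2660.

r_{13} = 3.2660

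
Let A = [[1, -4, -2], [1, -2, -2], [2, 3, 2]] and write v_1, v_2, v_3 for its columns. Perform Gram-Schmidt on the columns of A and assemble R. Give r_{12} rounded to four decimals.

e_1 = v_1/‖v_1‖ = (1, 1, 2)/2.4495 = (0.4082, 0.4082, 0.8165).
r_{12} = e_1·v_2 = 0.0000.

r_{12} = 0.0000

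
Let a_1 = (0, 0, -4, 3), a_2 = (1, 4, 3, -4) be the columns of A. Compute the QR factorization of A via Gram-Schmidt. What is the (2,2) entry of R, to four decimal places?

r_{22} = 4.3543

a_1 = (0, 0, -4, 3); ‖a_1‖ = 5.0000, so q_1 = (0.0000, 0.0000, -0.8000, 0.6000).
q_1·a_2 = 0.0000·1 + 0.0000·4 + (-0.8000)·3 + 0.6000·(-4) = -4.8000.
u_2 = a_2 + 4.8000·q_1 = (1.0000, 4.0000, -0.8400, -1.1200).
r_{22} = ‖u_2‖ = 4.3543.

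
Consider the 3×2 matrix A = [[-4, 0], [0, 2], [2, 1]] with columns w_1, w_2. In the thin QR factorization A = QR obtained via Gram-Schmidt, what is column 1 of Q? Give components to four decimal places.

q_1 = (-0.8944, 0.0000, 0.4472)

w_1 = (-4, 0, 2); ‖w_1‖ = 4.4721, so q_1 = (-0.8944, 0.0000, 0.4472).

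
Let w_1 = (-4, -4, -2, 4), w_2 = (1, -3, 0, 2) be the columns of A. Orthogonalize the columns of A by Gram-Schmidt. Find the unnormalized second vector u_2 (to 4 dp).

w_1 = (-4, -4, -2, 4); ‖w_1‖ = 7.2111, so q_1 = (-0.5547, -0.5547, -0.2774, 0.5547).
q_1·w_2 = (-0.5547)·1 + (-0.5547)·(-3) + (-0.2774)·0 + 0.5547·2 = 2.2188.
u_2 = w_2 − 2.2188·q_1 = (2.2308, -1.7692, 0.6154, 0.7692).

u_2 = (2.2308, -1.7692, 0.6154, 0.7692)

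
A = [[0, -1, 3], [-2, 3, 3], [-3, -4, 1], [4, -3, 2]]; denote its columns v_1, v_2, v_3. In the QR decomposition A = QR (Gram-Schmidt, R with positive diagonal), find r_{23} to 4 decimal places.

r_{23} = -0.7241

v_1 = (0, -2, -3, 4); ‖v_1‖ = 5.3852, so q_1 = (0.0000, -0.3714, -0.5571, 0.7428).
q_1·v_2 = 0.0000·(-1) + (-0.3714)·3 + (-0.5571)·(-4) + 0.7428·(-3) = -1.1142.
u_2 = v_2 + 1.1142·q_1 = (-1.0000, 2.5862, -4.6207, -2.1724).
‖u_2‖ = 5.8102, so q_2 = (-0.1721, 0.4451, -0.7953, -0.3739).
r_{23} = q_2·v_3 = -0.7241.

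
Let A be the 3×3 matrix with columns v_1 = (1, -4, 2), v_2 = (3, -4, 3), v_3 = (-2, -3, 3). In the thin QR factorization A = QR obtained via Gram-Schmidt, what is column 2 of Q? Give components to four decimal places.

q_1 = v_1/‖v_1‖ = (1, -4, 2)/4.5826 = (0.2182, -0.8729, 0.4364).
r_{12} = q_1·v_2 = 5.4554.
u_2 = v_2 − 5.4554·q_1 = (1.8095, 0.7619, 0.6190).
‖u_2‖ = 2.0587, so q_2 = (0.8790, 0.3701, 0.3007).

q_2 = (0.8790, 0.3701, 0.3007)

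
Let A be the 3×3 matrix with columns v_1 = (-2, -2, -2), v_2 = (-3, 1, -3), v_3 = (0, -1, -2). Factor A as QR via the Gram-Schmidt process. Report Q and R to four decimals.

Q = [[-0.5774, -0.4082, 0.7071], [-0.5774, 0.8165, 0.0000], [-0.5774, -0.4082, -0.7071]], R = [[3.4641, 2.8868, 1.7321], [0.0000, 3.2660, 0.0000], [0.0000, 0.0000, 1.4142]]

v_1 = (-2, -2, -2); ‖v_1‖ = 3.4641, so q_1 = (-0.5774, -0.5774, -0.5774).
q_1·v_2 = (-0.5774)·(-3) + (-0.5774)·1 + (-0.5774)·(-3) = 2.8868.
u_2 = v_2 − 2.8868·q_1 = (-1.3333, 2.6667, -1.3333).
‖u_2‖ = 3.2660, so q_2 = (-0.4082, 0.8165, -0.4082).
q_1·v_3 = (-0.5774)·0 + (-0.5774)·(-1) + (-0.5774)·(-2) = 1.7321; q_2·v_3 = (-0.4082)·0 + 0.8165·(-1) + (-0.4082)·(-2) = 0.0000.
u_3 = v_3 − 1.7321·q_1 + 0.0000·q_2 = (1.0000, 0.0000, -1.0000).
‖u_3‖ = 1.4142, so q_3 = (0.7071, 0.0000, -0.7071).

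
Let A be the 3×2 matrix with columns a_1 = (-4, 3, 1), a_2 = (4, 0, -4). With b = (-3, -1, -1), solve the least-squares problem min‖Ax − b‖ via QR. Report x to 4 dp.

a_1 = (-4, 3, 1); ‖a_1‖ = 5.0990, so e_1 = (-0.7845, 0.5883, 0.1961).
e_1·a_2 = (-0.7845)·4 + 0.5883·0 + 0.1961·(-4) = -3.9223.
u_2 = a_2 + 3.9223·e_1 = (0.9231, 2.3077, -3.2308).
‖u_2‖ = 4.0762, so e_2 = (0.2265, 0.5661, -0.7926).
Qᵀb = (1.5689, -0.4529).
Back-substitute: x_2 = -0.4529/4.0762 = -0.1111.
x_1 = (1.5689 + 3.9223·(-0.1111))/5.0990 = 0.2222.

x = (0.2222, -0.1111)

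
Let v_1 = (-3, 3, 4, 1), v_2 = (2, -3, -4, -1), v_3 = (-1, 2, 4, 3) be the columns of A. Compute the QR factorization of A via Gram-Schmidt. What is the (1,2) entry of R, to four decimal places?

r_{12} = -5.4090

e_1 = v_1/‖v_1‖ = (-3, 3, 4, 1)/5.9161 = (-0.5071, 0.5071, 0.6761, 0.1690).
r_{12} = e_1·v_2 = -5.4090.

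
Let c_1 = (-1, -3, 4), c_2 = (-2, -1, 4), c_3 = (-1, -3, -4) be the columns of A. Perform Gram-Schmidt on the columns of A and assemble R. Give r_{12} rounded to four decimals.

r_{12} = 4.1184

c_1 = (-1, -3, 4); ‖c_1‖ = 5.0990, so q_1 = (-0.1961, -0.5883, 0.7845).
r_{12} = q_1·c_2 = 4.1184.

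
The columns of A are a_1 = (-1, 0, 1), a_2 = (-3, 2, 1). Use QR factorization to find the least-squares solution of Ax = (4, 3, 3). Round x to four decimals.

x = (-0.1667, -0.1667)

a_1 = (-1, 0, 1); ‖a_1‖ = 1.4142, so e_1 = (-0.7071, 0.0000, 0.7071).
e_1·a_2 = (-0.7071)·(-3) + 0.0000·2 + 0.7071·1 = 2.8284.
u_2 = a_2 − 2.8284·e_1 = (-1.0000, 2.0000, -1.0000).
‖u_2‖ = 2.4495, so e_2 = (-0.4082, 0.8165, -0.4082).
Qᵀb = (-0.7071, -0.4082).
Back-substitute: x_2 = -0.4082/2.4495 = -0.1667.
x_1 = (-0.7071 − 2.8284·(-0.1667))/1.4142 = -0.1667.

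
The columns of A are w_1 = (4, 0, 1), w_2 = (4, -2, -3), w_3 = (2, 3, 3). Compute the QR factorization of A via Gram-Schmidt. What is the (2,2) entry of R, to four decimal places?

r_{22} = 4.3656

w_1 = (4, 0, 1); ‖w_1‖ = 4.1231, so e_1 = (0.9701, 0.0000, 0.2425).
e_1·w_2 = 0.9701·4 + 0.0000·(-2) + 0.2425·(-3) = 3.1530.
u_2 = w_2 − 3.1530·e_1 = (0.9412, -2.0000, -3.7647).
r_{22} = ‖u_2‖ = 4.3656.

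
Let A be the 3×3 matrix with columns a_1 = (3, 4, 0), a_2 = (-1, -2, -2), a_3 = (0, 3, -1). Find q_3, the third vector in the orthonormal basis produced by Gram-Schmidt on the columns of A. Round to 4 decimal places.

q_3 = (-0.7845, 0.5883, -0.1961)

q_1 = a_1/‖a_1‖ = (3, 4, 0)/5.0000 = (0.6000, 0.8000, 0.0000).
r_{12} = q_1·a_2 = -2.2000.
u_2 = a_2 + 2.2000·q_1 = (0.3200, -0.2400, -2.0000).
‖u_2‖ = 2.0396, so q_2 = (0.1569, -0.1177, -0.9806).
r_{13} = q_1·a_3 = 2.4000; r_{23} = q_2·a_3 = 0.6276.
u_3 = a_3 − 2.4000·q_1 − 0.6276·q_2 = (-1.5385, 1.1538, -0.3846).
‖u_3‖ = 1.9612, so q_3 = (-0.7845, 0.5883, -0.1961).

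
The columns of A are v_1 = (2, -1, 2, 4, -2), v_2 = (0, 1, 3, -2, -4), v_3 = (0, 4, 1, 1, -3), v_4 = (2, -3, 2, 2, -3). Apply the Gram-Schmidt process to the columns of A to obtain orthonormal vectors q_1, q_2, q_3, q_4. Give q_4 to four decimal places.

v_1 = (2, -1, 2, 4, -2); ‖v_1‖ = 5.3852, so q_1 = (0.3714, -0.1857, 0.3714, 0.7428, -0.3714).
q_1·v_2 = 0.3714·0 + (-0.1857)·1 + 0.3714·3 + 0.7428·(-2) + (-0.3714)·(-4) = 0.9285.
u_2 = v_2 − 0.9285·q_1 = (-0.3448, 1.1724, 2.6552, -2.6897, -3.6552).
‖u_2‖ = 5.3980, so q_2 = (-0.0639, 0.2172, 0.4919, -0.4983, -0.6771).
q_1·v_3 = 0.3714·0 + (-0.1857)·4 + 0.3714·1 + 0.7428·1 + (-0.3714)·(-3) = 1.4856; q_2·v_3 = (-0.0639)·0 + 0.2172·4 + 0.4919·1 + (-0.4983)·1 + (-0.6771)·(-3) = 2.8938.
u_3 = v_3 − 1.4856·q_1 − 2.8938·q_2 = (-0.3669, 3.6473, -0.9751, 1.3385, -0.4888).
‖u_3‖ = 4.0520, so q_3 = (-0.0905, 0.9001, -0.2407, 0.3303, -0.1206).
q_1·v_4 = 0.3714·2 + (-0.1857)·(-3) + 0.3714·2 + 0.7428·2 + (-0.3714)·(-3) = 4.6424; q_2·v_4 = (-0.0639)·2 + 0.2172·(-3) + 0.4919·2 + (-0.4983)·2 + (-0.6771)·(-3) = 1.2393; q_3·v_4 = (-0.0905)·2 + 0.9001·(-3) + (-0.2407)·2 + 0.3303·2 + (-0.1206)·(-3) = -2.3403.
u_4 = v_4 − 4.6424·q_1 − 1.2393·q_2 + 2.3403·q_3 = (0.1431, -0.3006, -0.8969, -0.0577, -0.7190).
‖u_4‖ = 1.1981, so q_4 = (0.1195, -0.2509, -0.7486, -0.0482, -0.6001).

q_4 = (0.1195, -0.2509, -0.7486, -0.0482, -0.6001)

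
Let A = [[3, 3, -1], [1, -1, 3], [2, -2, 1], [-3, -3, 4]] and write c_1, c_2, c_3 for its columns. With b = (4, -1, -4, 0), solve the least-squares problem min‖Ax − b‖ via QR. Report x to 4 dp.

q_1 = c_1/‖c_1‖ = (3, 1, 2, -3)/4.7958 = (0.6255, 0.2085, 0.4170, -0.6255).
r_{12} = q_1·c_2 = 2.7107.
u_2 = c_2 − 2.7107·q_1 = (1.3043, -1.5652, -3.1304, -1.3043).
‖u_2‖ = 3.9563, so q_2 = (0.3297, -0.3956, -0.7913, -0.3297).
r_{13} = q_1·c_3 = -2.0851; r_{23} = q_2·c_3 = -3.6266.
u_3 = c_3 + 2.0851·q_1 + 3.6266·q_2 = (1.5000, 2.0000, -1.0000, 1.5000).
‖u_3‖ = 3.0822, so q_3 = (0.4867, 0.6489, -0.3244, 0.4867).
Qᵀb = (0.6255, 4.8794, 2.5955).
Back-substitute: x_3 = 2.5955/3.0822 = 0.8421.
x_2 = (4.8794 + 3.6266·0.8421)/3.9563 = 2.0053.
x_1 = (0.6255 − 2.7107·2.0053 + 2.0851·0.8421)/4.7958 = -0.6368.

x = (-0.6368, 2.0053, 0.8421)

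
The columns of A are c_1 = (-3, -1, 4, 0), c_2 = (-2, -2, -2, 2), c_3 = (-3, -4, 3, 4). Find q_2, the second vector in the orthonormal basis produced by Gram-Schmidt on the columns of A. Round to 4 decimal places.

c_1 = (-3, -1, 4, 0); ‖c_1‖ = 5.0990, so q_1 = (-0.5883, -0.1961, 0.7845, 0.0000).
q_1·c_2 = (-0.5883)·(-2) + (-0.1961)·(-2) + 0.7845·(-2) + 0.0000·2 = 0.0000.
u_2 = c_2 + 0.0000·q_1 = (-2.0000, -2.0000, -2.0000, 2.0000).
‖u_2‖ = 4.0000, so q_2 = (-0.5000, -0.5000, -0.5000, 0.5000).

q_2 = (-0.5000, -0.5000, -0.5000, 0.5000)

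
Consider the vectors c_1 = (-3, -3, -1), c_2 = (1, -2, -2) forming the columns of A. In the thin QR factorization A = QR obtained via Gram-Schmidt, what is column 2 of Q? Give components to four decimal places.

q_2 = (0.6455, -0.4367, -0.6266)

c_1 = (-3, -3, -1); ‖c_1‖ = 4.3589, so q_1 = (-0.6882, -0.6882, -0.2294).
q_1·c_2 = (-0.6882)·1 + (-0.6882)·(-2) + (-0.2294)·(-2) = 1.1471.
u_2 = c_2 − 1.1471·q_1 = (1.7895, -1.2105, -1.7368).
‖u_2‖ = 2.7720, so q_2 = (0.6455, -0.4367, -0.6266).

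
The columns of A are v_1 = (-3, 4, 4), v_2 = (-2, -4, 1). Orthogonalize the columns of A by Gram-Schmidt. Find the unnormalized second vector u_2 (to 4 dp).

u_2 = (-2.4390, -3.4146, 1.5854)

v_1 = (-3, 4, 4); ‖v_1‖ = 6.4031, so q_1 = (-0.4685, 0.6247, 0.6247).
q_1·v_2 = (-0.4685)·(-2) + 0.6247·(-4) + 0.6247·1 = -0.9370.
u_2 = v_2 + 0.9370·q_1 = (-2.4390, -3.4146, 1.5854).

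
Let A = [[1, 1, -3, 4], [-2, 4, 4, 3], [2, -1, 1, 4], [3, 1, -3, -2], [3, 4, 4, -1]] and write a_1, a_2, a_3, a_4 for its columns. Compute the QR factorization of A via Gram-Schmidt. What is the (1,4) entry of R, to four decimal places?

e_1 = a_1/‖a_1‖ = (1, -2, 2, 3, 3)/5.1962 = (0.1925, -0.3849, 0.3849, 0.5774, 0.5774).
r_{14} = e_1·a_4 = -0.5774.

r_{14} = -0.5774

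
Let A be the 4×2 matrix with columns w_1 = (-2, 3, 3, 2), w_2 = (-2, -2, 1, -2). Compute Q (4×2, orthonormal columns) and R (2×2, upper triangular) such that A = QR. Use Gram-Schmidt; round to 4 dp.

Q = [[-0.3922, -0.6271], [0.5883, -0.4649], [0.5883, 0.3784], [0.3922, -0.4974]], R = [[5.0990, -0.5883], [0.0000, 3.5572]]

w_1 = (-2, 3, 3, 2); ‖w_1‖ = 5.0990, so e_1 = (-0.3922, 0.5883, 0.5883, 0.3922).
e_1·w_2 = (-0.3922)·(-2) + 0.5883·(-2) + 0.5883·1 + 0.3922·(-2) = -0.5883.
u_2 = w_2 + 0.5883·e_1 = (-2.2308, -1.6538, 1.3462, -1.7692).
‖u_2‖ = 3.5572, so e_2 = (-0.6271, -0.4649, 0.3784, -0.4974).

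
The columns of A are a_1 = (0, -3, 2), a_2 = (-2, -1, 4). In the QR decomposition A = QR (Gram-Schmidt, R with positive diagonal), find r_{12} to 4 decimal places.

r_{12} = 3.0509

a_1 = (0, -3, 2); ‖a_1‖ = 3.6056, so e_1 = (0.0000, -0.8321, 0.5547).
r_{12} = e_1·a_2 = 3.0509.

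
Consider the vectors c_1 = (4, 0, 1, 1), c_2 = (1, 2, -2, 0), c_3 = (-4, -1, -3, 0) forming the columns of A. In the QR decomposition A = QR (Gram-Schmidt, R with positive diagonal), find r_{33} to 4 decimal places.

r_{33} = 2.3317

e_1 = c_1/‖c_1‖ = (4, 0, 1, 1)/4.2426 = (0.9428, 0.0000, 0.2357, 0.2357).
r_{12} = e_1·c_2 = 0.4714.
u_2 = c_2 − 0.4714·e_1 = (0.5556, 2.0000, -2.1111, -0.1111).
‖u_2‖ = 2.9627, so e_2 = (0.1875, 0.6751, -0.7126, -0.0375).
r_{13} = e_1·c_3 = -4.4783; r_{23} = e_2·c_3 = 0.7126.
u_3 = c_3 + 4.4783·e_1 − 0.7126·e_2 = (0.0886, -1.4810, -1.4367, 1.0823).
r_{33} = ‖u_3‖ = 2.3317.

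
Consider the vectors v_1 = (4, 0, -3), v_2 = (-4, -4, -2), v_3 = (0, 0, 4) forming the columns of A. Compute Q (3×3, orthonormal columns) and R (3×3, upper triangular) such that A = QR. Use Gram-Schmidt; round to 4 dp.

Q = [[0.8000, -0.4243, 0.4243], [0.0000, -0.7071, -0.7071], [-0.6000, -0.5657, 0.5657]], R = [[5.0000, -2.0000, -2.4000], [0.0000, 5.6569, -2.2627], [0.0000, 0.0000, 2.2627]]

q_1 = v_1/‖v_1‖ = (4, 0, -3)/5.0000 = (0.8000, 0.0000, -0.6000).
r_{12} = q_1·v_2 = -2.0000.
u_2 = v_2 + 2.0000·q_1 = (-2.4000, -4.0000, -3.2000).
‖u_2‖ = 5.6569, so q_2 = (-0.4243, -0.7071, -0.5657).
r_{13} = q_1·v_3 = -2.4000; r_{23} = q_2·v_3 = -2.2627.
u_3 = v_3 + 2.4000·q_1 + 2.2627·q_2 = (0.9600, -1.6000, 1.2800).
‖u_3‖ = 2.2627, so q_3 = (0.4243, -0.7071, 0.5657).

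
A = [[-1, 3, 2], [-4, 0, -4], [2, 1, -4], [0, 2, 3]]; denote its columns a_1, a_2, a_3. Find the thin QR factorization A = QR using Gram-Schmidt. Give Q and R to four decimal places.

Q = [[-0.2182, 0.7904, 0.0860], [-0.8729, -0.0510, -0.4430], [0.4364, 0.2932, -0.8431], [0.0000, 0.5354, 0.2926]], R = [[4.5826, -0.2182, 1.3093], [0.0000, 3.7353, 2.2182], [0.0000, 0.0000, 6.1940]]

e_1 = a_1/‖a_1‖ = (-1, -4, 2, 0)/4.5826 = (-0.2182, -0.8729, 0.4364, 0.0000).
r_{12} = e_1·a_2 = -0.2182.
u_2 = a_2 + 0.2182·e_1 = (2.9524, -0.1905, 1.0952, 2.0000).
‖u_2‖ = 3.7353, so e_2 = (0.7904, -0.0510, 0.2932, 0.5354).
r_{13} = e_1·a_3 = 1.3093; r_{23} = e_2·a_3 = 2.2182.
u_3 = a_3 − 1.3093·e_1 − 2.2182·e_2 = (0.5324, -2.7440, -5.2218, 1.8123).
‖u_3‖ = 6.1940, so e_3 = (0.0860, -0.4430, -0.8431, 0.2926).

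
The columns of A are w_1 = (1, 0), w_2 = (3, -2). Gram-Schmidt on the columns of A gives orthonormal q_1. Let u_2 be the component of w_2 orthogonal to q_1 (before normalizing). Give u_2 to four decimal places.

q_1 = w_1/‖w_1‖ = (1, 0)/1.0000 = (1.0000, 0.0000).
r_{12} = q_1·w_2 = 3.0000.
u_2 = w_2 − 3.0000·q_1 = (0.0000, -2.0000).

u_2 = (0.0000, -2.0000)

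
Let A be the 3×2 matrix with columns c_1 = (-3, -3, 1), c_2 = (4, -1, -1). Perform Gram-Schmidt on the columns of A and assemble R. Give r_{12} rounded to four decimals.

c_1 = (-3, -3, 1); ‖c_1‖ = 4.3589, so e_1 = (-0.6882, -0.6882, 0.2294).
r_{12} = e_1·c_2 = -2.2942.

r_{12} = -2.2942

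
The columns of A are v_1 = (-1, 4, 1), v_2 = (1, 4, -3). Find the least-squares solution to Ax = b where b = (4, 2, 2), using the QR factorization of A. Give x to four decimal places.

x = (0.2593, 0.1111)

q_1 = v_1/‖v_1‖ = (-1, 4, 1)/4.2426 = (-0.2357, 0.9428, 0.2357).
r_{12} = q_1·v_2 = 2.8284.
u_2 = v_2 − 2.8284·q_1 = (1.6667, 1.3333, -3.6667).
‖u_2‖ = 4.2426, so q_2 = (0.3928, 0.3143, -0.8642).
Qᵀb = (1.4142, 0.4714).
Back-substitute: x_2 = 0.4714/4.2426 = 0.1111.
x_1 = (1.4142 − 2.8284·0.1111)/4.2426 = 0.2593.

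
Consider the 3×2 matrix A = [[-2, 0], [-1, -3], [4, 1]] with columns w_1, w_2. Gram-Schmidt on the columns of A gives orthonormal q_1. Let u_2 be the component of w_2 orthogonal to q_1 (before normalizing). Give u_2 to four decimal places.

w_1 = (-2, -1, 4); ‖w_1‖ = 4.5826, so q_1 = (-0.4364, -0.2182, 0.8729).
q_1·w_2 = (-0.4364)·0 + (-0.2182)·(-3) + 0.8729·1 = 1.5275.
u_2 = w_2 − 1.5275·q_1 = (0.6667, -2.6667, -0.3333).

u_2 = (0.6667, -2.6667, -0.3333)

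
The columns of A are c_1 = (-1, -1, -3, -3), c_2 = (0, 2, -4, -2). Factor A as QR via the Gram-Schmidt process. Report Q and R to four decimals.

q_1 = c_1/‖c_1‖ = (-1, -1, -3, -3)/4.4721 = (-0.2236, -0.2236, -0.6708, -0.6708).
r_{12} = q_1·c_2 = 3.5777.
u_2 = c_2 − 3.5777·q_1 = (0.8000, 2.8000, -1.6000, 0.4000).
‖u_2‖ = 3.3466, so q_2 = (0.2390, 0.8367, -0.4781, 0.1195).

Q = [[-0.2236, 0.2390], [-0.2236, 0.8367], [-0.6708, -0.4781], [-0.6708, 0.1195]], R = [[4.4721, 3.5777], [0.0000, 3.3466]]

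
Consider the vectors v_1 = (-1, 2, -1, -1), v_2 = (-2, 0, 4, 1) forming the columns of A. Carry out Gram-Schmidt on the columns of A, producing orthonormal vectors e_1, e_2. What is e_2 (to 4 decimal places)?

e_2 = (-0.5470, 0.1930, 0.8044, 0.1287)

e_1 = v_1/‖v_1‖ = (-1, 2, -1, -1)/2.6458 = (-0.3780, 0.7559, -0.3780, -0.3780).
r_{12} = e_1·v_2 = -1.1339.
u_2 = v_2 + 1.1339·e_1 = (-2.4286, 0.8571, 3.5714, 0.5714).
‖u_2‖ = 4.4401, so e_2 = (-0.5470, 0.1930, 0.8044, 0.1287).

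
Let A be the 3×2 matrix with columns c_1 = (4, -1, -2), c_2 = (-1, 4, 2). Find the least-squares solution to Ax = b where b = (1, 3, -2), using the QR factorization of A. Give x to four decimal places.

c_1 = (4, -1, -2); ‖c_1‖ = 4.5826, so q_1 = (0.8729, -0.2182, -0.4364).
q_1·c_2 = 0.8729·(-1) + (-0.2182)·4 + (-0.4364)·2 = -2.6186.
u_2 = c_2 + 2.6186·q_1 = (1.2857, 3.4286, 0.8571).
‖u_2‖ = 3.7607, so q_2 = (0.3419, 0.9117, 0.2279).
Qᵀb = (1.0911, 2.6211).
Back-substitute: x_2 = 2.6211/3.7607 = 0.6970.
x_1 = (1.0911 + 2.6186·0.6970)/4.5826 = 0.6364.

x = (0.6364, 0.6970)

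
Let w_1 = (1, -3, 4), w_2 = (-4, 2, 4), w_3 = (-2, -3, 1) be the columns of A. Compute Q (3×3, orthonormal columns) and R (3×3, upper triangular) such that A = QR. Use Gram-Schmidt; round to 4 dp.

w_1 = (1, -3, 4); ‖w_1‖ = 5.0990, so q_1 = (0.1961, -0.5883, 0.7845).
q_1·w_2 = 0.1961·(-4) + (-0.5883)·2 + 0.7845·4 = 1.1767.
u_2 = w_2 − 1.1767·q_1 = (-4.2308, 2.6923, 3.0769).
‖u_2‖ = 5.8835, so q_2 = (-0.7191, 0.4576, 0.5230).
q_1·w_3 = 0.1961·(-2) + (-0.5883)·(-3) + 0.7845·1 = 2.1573; q_2·w_3 = (-0.7191)·(-2) + 0.4576·(-3) + 0.5230·1 = 0.5883.
u_3 = w_3 − 2.1573·q_1 − 0.5883·q_2 = (-2.0000, -2.0000, -1.0000).
‖u_3‖ = 3.0000, so q_3 = (-0.6667, -0.6667, -0.3333).

Q = [[0.1961, -0.7191, -0.6667], [-0.5883, 0.4576, -0.6667], [0.7845, 0.5230, -0.3333]], R = [[5.0990, 1.1767, 2.1573], [0.0000, 5.8835, 0.5883], [0.0000, 0.0000, 3.0000]]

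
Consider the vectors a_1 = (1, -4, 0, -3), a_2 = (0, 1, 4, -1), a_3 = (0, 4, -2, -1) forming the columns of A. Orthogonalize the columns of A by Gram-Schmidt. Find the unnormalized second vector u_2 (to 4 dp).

u_2 = (0.0385, 0.8462, 4.0000, -1.1154)

a_1 = (1, -4, 0, -3); ‖a_1‖ = 5.0990, so q_1 = (0.1961, -0.7845, 0.0000, -0.5883).
q_1·a_2 = 0.1961·0 + (-0.7845)·1 + 0.0000·4 + (-0.5883)·(-1) = -0.1961.
u_2 = a_2 + 0.1961·q_1 = (0.0385, 0.8462, 4.0000, -1.1154).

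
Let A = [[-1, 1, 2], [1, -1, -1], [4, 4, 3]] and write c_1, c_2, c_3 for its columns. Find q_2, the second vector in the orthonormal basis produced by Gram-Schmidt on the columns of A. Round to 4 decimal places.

q_2 = (0.6667, -0.6667, 0.3333)

c_1 = (-1, 1, 4); ‖c_1‖ = 4.2426, so q_1 = (-0.2357, 0.2357, 0.9428).
q_1·c_2 = (-0.2357)·1 + 0.2357·(-1) + 0.9428·4 = 3.2998.
u_2 = c_2 − 3.2998·q_1 = (1.7778, -1.7778, 0.8889).
‖u_2‖ = 2.6667, so q_2 = (0.6667, -0.6667, 0.3333).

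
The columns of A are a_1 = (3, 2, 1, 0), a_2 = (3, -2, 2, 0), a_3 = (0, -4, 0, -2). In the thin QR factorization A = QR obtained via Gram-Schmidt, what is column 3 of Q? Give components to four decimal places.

e_1 = a_1/‖a_1‖ = (3, 2, 1, 0)/3.7417 = (0.8018, 0.5345, 0.2673, 0.0000).
r_{12} = e_1·a_2 = 1.8708.
u_2 = a_2 − 1.8708·e_1 = (1.5000, -3.0000, 1.5000, 0.0000).
‖u_2‖ = 3.6742, so e_2 = (0.4082, -0.8165, 0.4082, 0.0000).
r_{13} = e_1·a_3 = -2.1381; r_{23} = e_2·a_3 = 3.2660.
u_3 = a_3 + 2.1381·e_1 − 3.2660·e_2 = (0.3810, -0.1905, -0.7619, -2.0000).
‖u_3‖ = 2.1822, so e_3 = (0.1746, -0.0873, -0.3491, -0.9165).

e_3 = (0.1746, -0.0873, -0.3491, -0.9165)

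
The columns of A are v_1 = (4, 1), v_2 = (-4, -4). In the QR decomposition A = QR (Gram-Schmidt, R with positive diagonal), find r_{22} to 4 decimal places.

q_1 = v_1/‖v_1‖ = (4, 1)/4.1231 = (0.9701, 0.2425).
r_{12} = q_1·v_2 = -4.8507.
u_2 = v_2 + 4.8507·q_1 = (0.7059, -2.8235).
r_{22} = ‖u_2‖ = 2.9104.

r_{22} = 2.9104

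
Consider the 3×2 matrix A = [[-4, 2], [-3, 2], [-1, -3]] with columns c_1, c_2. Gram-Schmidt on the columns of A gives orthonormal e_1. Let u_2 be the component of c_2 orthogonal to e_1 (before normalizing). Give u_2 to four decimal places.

u_2 = (0.3077, 0.7308, -3.4231)

e_1 = c_1/‖c_1‖ = (-4, -3, -1)/5.0990 = (-0.7845, -0.5883, -0.1961).
r_{12} = e_1·c_2 = -2.1573.
u_2 = c_2 + 2.1573·e_1 = (0.3077, 0.7308, -3.4231).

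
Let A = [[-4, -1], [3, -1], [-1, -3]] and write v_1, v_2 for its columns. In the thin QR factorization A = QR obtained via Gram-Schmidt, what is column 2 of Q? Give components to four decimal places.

e_2 = (-0.1194, -0.4535, -0.8832)

v_1 = (-4, 3, -1); ‖v_1‖ = 5.0990, so e_1 = (-0.7845, 0.5883, -0.1961).
e_1·v_2 = (-0.7845)·(-1) + 0.5883·(-1) + (-0.1961)·(-3) = 0.7845.
u_2 = v_2 − 0.7845·e_1 = (-0.3846, -1.4615, -2.8462).
‖u_2‖ = 3.2225, so e_2 = (-0.1194, -0.4535, -0.8832).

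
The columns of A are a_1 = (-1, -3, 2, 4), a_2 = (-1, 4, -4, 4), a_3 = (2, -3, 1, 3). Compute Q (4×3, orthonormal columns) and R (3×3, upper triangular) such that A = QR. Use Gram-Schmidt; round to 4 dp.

a_1 = (-1, -3, 2, 4); ‖a_1‖ = 5.4772, so q_1 = (-0.1826, -0.5477, 0.3651, 0.7303).
q_1·a_2 = (-0.1826)·(-1) + (-0.5477)·4 + 0.3651·(-4) + 0.7303·4 = -0.5477.
u_2 = a_2 + 0.5477·q_1 = (-1.1000, 3.7000, -3.8000, 4.4000).
‖u_2‖ = 6.9785, so q_2 = (-0.1576, 0.5302, -0.5445, 0.6305).
q_1·a_3 = (-0.1826)·2 + (-0.5477)·(-3) + 0.3651·1 + 0.7303·3 = 3.8341; q_2·a_3 = (-0.1576)·2 + 0.5302·(-3) + (-0.5445)·1 + 0.6305·3 = -0.5589.
u_3 = a_3 − 3.8341·q_1 + 0.5589·q_2 = (2.6119, -0.6037, -0.7043, 0.5524).
‖u_3‖ = 2.8262, so q_3 = (0.9242, -0.2136, -0.2492, 0.1954).

Q = [[-0.1826, -0.1576, 0.9242], [-0.5477, 0.5302, -0.2136], [0.3651, -0.5445, -0.2492], [0.7303, 0.6305, 0.1954]], R = [[5.4772, -0.5477, 3.8341], [0.0000, 6.9785, -0.5589], [0.0000, 0.0000, 2.8262]]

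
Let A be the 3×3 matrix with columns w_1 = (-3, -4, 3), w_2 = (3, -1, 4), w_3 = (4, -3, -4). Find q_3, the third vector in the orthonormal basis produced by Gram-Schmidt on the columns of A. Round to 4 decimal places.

q_3 = (0.4499, -0.7267, -0.5191)

q_1 = w_1/‖w_1‖ = (-3, -4, 3)/5.8310 = (-0.5145, -0.6860, 0.5145).
r_{12} = q_1·w_2 = 1.2005.
u_2 = w_2 − 1.2005·q_1 = (3.6176, -0.1765, 3.3824).
‖u_2‖ = 4.9557, so q_2 = (0.7300, -0.0356, 0.6825).
r_{13} = q_1·w_3 = -2.0580; r_{23} = q_2·w_3 = 0.2967.
u_3 = w_3 + 2.0580·q_1 − 0.2967·q_2 = (2.7246, -4.4012, -3.1437).
‖u_3‖ = 6.0561, so q_3 = (0.4499, -0.7267, -0.5191).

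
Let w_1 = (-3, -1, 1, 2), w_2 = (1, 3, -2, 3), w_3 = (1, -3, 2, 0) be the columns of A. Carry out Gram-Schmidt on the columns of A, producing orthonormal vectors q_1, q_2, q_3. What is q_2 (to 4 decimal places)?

w_1 = (-3, -1, 1, 2); ‖w_1‖ = 3.8730, so q_1 = (-0.7746, -0.2582, 0.2582, 0.5164).
q_1·w_2 = (-0.7746)·1 + (-0.2582)·3 + 0.2582·(-2) + 0.5164·3 = -0.5164.
u_2 = w_2 + 0.5164·q_1 = (0.6000, 2.8667, -1.8667, 3.2667).
‖u_2‖ = 4.7679, so q_2 = (0.1258, 0.6012, -0.3915, 0.6851).

q_2 = (0.1258, 0.6012, -0.3915, 0.6851)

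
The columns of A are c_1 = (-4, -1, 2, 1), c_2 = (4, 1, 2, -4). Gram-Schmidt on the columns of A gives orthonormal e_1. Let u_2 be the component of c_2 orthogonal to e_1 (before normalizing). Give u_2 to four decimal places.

u_2 = (0.9091, 0.2273, 3.5455, -3.2273)

c_1 = (-4, -1, 2, 1); ‖c_1‖ = 4.6904, so e_1 = (-0.8528, -0.2132, 0.4264, 0.2132).
e_1·c_2 = (-0.8528)·4 + (-0.2132)·1 + 0.4264·2 + 0.2132·(-4) = -3.6244.
u_2 = c_2 + 3.6244·e_1 = (0.9091, 0.2273, 3.5455, -3.2273).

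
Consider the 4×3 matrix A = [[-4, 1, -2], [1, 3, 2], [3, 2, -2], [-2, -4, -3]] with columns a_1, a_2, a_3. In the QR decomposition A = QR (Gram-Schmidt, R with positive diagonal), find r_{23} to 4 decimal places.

a_1 = (-4, 1, 3, -2); ‖a_1‖ = 5.4772, so e_1 = (-0.7303, 0.1826, 0.5477, -0.3651).
e_1·a_2 = (-0.7303)·1 + 0.1826·3 + 0.5477·2 + (-0.3651)·(-4) = 2.3735.
u_2 = a_2 − 2.3735·e_1 = (2.7333, 2.5667, 0.7000, -3.1333).
‖u_2‖ = 4.9363, so e_2 = (0.5537, 0.5200, 0.1418, -0.6348).
r_{23} = e_2·a_3 = 1.5531.

r_{23} = 1.5531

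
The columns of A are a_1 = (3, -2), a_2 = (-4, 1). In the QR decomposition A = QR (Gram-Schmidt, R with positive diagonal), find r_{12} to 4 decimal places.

a_1 = (3, -2); ‖a_1‖ = 3.6056, so e_1 = (0.8321, -0.5547).
r_{12} = e_1·a_2 = -3.8829.

r_{12} = -3.8829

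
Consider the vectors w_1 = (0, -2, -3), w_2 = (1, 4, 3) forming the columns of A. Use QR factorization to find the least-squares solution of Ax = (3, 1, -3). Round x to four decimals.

x = (3.0204, 1.8980)

w_1 = (0, -2, -3); ‖w_1‖ = 3.6056, so q_1 = (0.0000, -0.5547, -0.8321).
q_1·w_2 = 0.0000·1 + (-0.5547)·4 + (-0.8321)·3 = -4.7150.
u_2 = w_2 + 4.7150·q_1 = (1.0000, 1.3846, -0.9231).
‖u_2‖ = 1.9415, so q_2 = (0.5151, 0.7132, -0.4755).
Qᵀb = (1.9415, 3.6848).
Back-substitute: x_2 = 3.6848/1.9415 = 1.8980.
x_1 = (1.9415 + 4.7150·1.8980)/3.6056 = 3.0204.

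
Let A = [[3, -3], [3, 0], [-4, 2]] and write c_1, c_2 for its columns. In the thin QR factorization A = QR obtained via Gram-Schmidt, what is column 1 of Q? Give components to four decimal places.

e_1 = c_1/‖c_1‖ = (3, 3, -4)/5.8310 = (0.5145, 0.5145, -0.6860).

e_1 = (0.5145, 0.5145, -0.6860)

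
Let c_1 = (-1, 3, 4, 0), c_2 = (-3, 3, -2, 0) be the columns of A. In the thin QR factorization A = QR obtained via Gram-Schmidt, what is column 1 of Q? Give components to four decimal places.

q_1 = (-0.1961, 0.5883, 0.7845, 0.0000)

q_1 = c_1/‖c_1‖ = (-1, 3, 4, 0)/5.0990 = (-0.1961, 0.5883, 0.7845, 0.0000).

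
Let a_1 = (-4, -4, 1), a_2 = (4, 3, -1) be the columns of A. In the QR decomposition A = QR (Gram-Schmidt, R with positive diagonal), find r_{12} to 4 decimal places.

e_1 = a_1/‖a_1‖ = (-4, -4, 1)/5.7446 = (-0.6963, -0.6963, 0.1741).
r_{12} = e_1·a_2 = -5.0483.

r_{12} = -5.0483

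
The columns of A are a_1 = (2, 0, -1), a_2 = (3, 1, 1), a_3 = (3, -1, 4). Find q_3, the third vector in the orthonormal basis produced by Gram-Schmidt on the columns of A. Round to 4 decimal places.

q_3 = (0.1826, -0.9129, 0.3651)

a_1 = (2, 0, -1); ‖a_1‖ = 2.2361, so q_1 = (0.8944, 0.0000, -0.4472).
q_1·a_2 = 0.8944·3 + 0.0000·1 + (-0.4472)·1 = 2.2361.
u_2 = a_2 − 2.2361·q_1 = (1.0000, 1.0000, 2.0000).
‖u_2‖ = 2.4495, so q_2 = (0.4082, 0.4082, 0.8165).
q_1·a_3 = 0.8944·3 + 0.0000·(-1) + (-0.4472)·4 = 0.8944; q_2·a_3 = 0.4082·3 + 0.4082·(-1) + 0.8165·4 = 4.0825.
u_3 = a_3 − 0.8944·q_1 − 4.0825·q_2 = (0.5333, -2.6667, 1.0667).
‖u_3‖ = 2.9212, so q_3 = (0.1826, -0.9129, 0.3651).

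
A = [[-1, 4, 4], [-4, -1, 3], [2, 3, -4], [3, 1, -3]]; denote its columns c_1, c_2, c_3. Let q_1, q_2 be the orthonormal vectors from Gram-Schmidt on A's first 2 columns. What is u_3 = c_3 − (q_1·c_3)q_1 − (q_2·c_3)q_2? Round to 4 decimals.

c_1 = (-1, -4, 2, 3); ‖c_1‖ = 5.4772, so q_1 = (-0.1826, -0.7303, 0.3651, 0.5477).
q_1·c_2 = (-0.1826)·4 + (-0.7303)·(-1) + 0.3651·3 + 0.5477·1 = 1.6432.
u_2 = c_2 − 1.6432·q_1 = (4.3000, 0.2000, 2.4000, 0.1000).
‖u_2‖ = 4.9295, so q_2 = (0.8723, 0.0406, 0.4869, 0.0203).
q_1·c_3 = (-0.1826)·4 + (-0.7303)·3 + 0.3651·(-4) + 0.5477·(-3) = -6.0249; q_2·c_3 = 0.8723·4 + 0.0406·3 + 0.4869·(-4) + 0.0203·(-3) = 1.6026.
u_3 = c_3 + 6.0249·q_1 − 1.6026·q_2 = (1.5021, -1.4650, -2.5802, 0.2675).

u_3 = (1.5021, -1.4650, -2.5802, 0.2675)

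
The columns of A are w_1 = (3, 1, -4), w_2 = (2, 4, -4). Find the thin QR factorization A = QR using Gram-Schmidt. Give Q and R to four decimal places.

Q = [[0.5883, -0.3162], [0.1961, 0.9487], [-0.7845, 0.0000]], R = [[5.0990, 5.0990], [0.0000, 3.1623]]

e_1 = w_1/‖w_1‖ = (3, 1, -4)/5.0990 = (0.5883, 0.1961, -0.7845).
r_{12} = e_1·w_2 = 5.0990.
u_2 = w_2 − 5.0990·e_1 = (-1.0000, 3.0000, 0.0000).
‖u_2‖ = 3.1623, so e_2 = (-0.3162, 0.9487, 0.0000).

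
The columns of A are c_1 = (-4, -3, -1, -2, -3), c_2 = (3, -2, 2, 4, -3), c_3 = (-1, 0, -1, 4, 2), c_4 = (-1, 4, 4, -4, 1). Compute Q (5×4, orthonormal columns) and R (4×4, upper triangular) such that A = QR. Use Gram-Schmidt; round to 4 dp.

c_1 = (-4, -3, -1, -2, -3); ‖c_1‖ = 6.2450, so q_1 = (-0.6405, -0.4804, -0.1601, -0.3203, -0.4804).
q_1·c_2 = (-0.6405)·3 + (-0.4804)·(-2) + (-0.1601)·2 + (-0.3203)·4 + (-0.4804)·(-3) = -1.1209.
u_2 = c_2 + 1.1209·q_1 = (2.2821, -2.5385, 1.8205, 3.6410, -3.5385).
‖u_2‖ = 6.3831, so q_2 = (0.3575, -0.3977, 0.2852, 0.5704, -0.5544).
q_1·c_3 = (-0.6405)·(-1) + (-0.4804)·0 + (-0.1601)·(-1) + (-0.3203)·4 + (-0.4804)·2 = -1.4412; q_2·c_3 = 0.3575·(-1) + (-0.3977)·0 + 0.2852·(-1) + 0.5704·4 + (-0.5544)·2 = 0.5302.
u_3 = c_3 + 1.4412·q_1 − 0.5302·q_2 = (-2.1126, -0.4814, -1.3820, 3.2360, 1.6016).
‖u_3‖ = 4.4319, so q_3 = (-0.4767, -0.1086, -0.3118, 0.7302, 0.3614).
q_1·c_4 = (-0.6405)·(-1) + (-0.4804)·4 + (-0.1601)·4 + (-0.3203)·(-4) + (-0.4804)·1 = -1.1209; q_2·c_4 = 0.3575·(-1) + (-0.3977)·4 + 0.2852·4 + 0.5704·(-4) + (-0.5544)·1 = -3.6435; q_3·c_4 = (-0.4767)·(-1) + (-0.1086)·4 + (-0.3118)·4 + 0.7302·(-4) + 0.3614·1 = -3.7644.
u_4 = c_4 + 1.1209·q_1 + 3.6435·q_2 + 3.7644·q_3 = (-2.2098, 1.6037, 3.6858, 0.4679, -0.1978).
‖u_4‖ = 4.6150, so q_4 = (-0.4788, 0.3475, 0.7987, 0.1014, -0.0429).

Q = [[-0.6405, 0.3575, -0.4767, -0.4788], [-0.4804, -0.3977, -0.1086, 0.3475], [-0.1601, 0.2852, -0.3118, 0.7987], [-0.3203, 0.5704, 0.7302, 0.1014], [-0.4804, -0.5544, 0.3614, -0.0429]], R = [[6.2450, -1.1209, -1.4412, -1.1209], [0.0000, 6.3831, 0.5302, -3.6435], [0.0000, 0.0000, 4.4319, -3.7644], [0.0000, 0.0000, 0.0000, 4.6150]]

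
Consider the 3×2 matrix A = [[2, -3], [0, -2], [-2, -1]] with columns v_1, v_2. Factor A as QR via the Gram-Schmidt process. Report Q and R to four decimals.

Q = [[0.7071, -0.5774], [0.0000, -0.5774], [-0.7071, -0.5774]], R = [[2.8284, -1.4142], [0.0000, 3.4641]]

q_1 = v_1/‖v_1‖ = (2, 0, -2)/2.8284 = (0.7071, 0.0000, -0.7071).
r_{12} = q_1·v_2 = -1.4142.
u_2 = v_2 + 1.4142·q_1 = (-2.0000, -2.0000, -2.0000).
‖u_2‖ = 3.4641, so q_2 = (-0.5774, -0.5774, -0.5774).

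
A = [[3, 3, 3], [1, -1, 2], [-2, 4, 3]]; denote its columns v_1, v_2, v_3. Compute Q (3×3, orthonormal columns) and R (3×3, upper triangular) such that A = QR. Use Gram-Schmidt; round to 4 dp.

v_1 = (3, 1, -2); ‖v_1‖ = 3.7417, so e_1 = (0.8018, 0.2673, -0.5345).
e_1·v_2 = 0.8018·3 + 0.2673·(-1) + (-0.5345)·4 = 0.0000.
u_2 = v_2 + 0.0000·e_1 = (3.0000, -1.0000, 4.0000).
‖u_2‖ = 5.0990, so e_2 = (0.5883, -0.1961, 0.7845).
e_1·v_3 = 0.8018·3 + 0.2673·2 + (-0.5345)·3 = 1.3363; e_2·v_3 = 0.5883·3 + (-0.1961)·2 + 0.7845·3 = 3.7262.
u_3 = v_3 − 1.3363·e_1 − 3.7262·e_2 = (-0.2637, 2.3736, 0.7912).
‖u_3‖ = 2.5159, so e_3 = (-0.1048, 0.9435, 0.3145).

Q = [[0.8018, 0.5883, -0.1048], [0.2673, -0.1961, 0.9435], [-0.5345, 0.7845, 0.3145]], R = [[3.7417, 0.0000, 1.3363], [0.0000, 5.0990, 3.7262], [0.0000, 0.0000, 2.5159]]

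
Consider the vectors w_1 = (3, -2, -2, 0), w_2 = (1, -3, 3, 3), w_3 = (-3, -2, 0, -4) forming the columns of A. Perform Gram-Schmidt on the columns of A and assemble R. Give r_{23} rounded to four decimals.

w_1 = (3, -2, -2, 0); ‖w_1‖ = 4.1231, so q_1 = (0.7276, -0.4851, -0.4851, 0.0000).
q_1·w_2 = 0.7276·1 + (-0.4851)·(-3) + (-0.4851)·3 + 0.0000·3 = 0.7276.
u_2 = w_2 − 0.7276·q_1 = (0.4706, -2.6471, 3.3529, 3.0000).
‖u_2‖ = 5.2412, so q_2 = (0.0898, -0.5050, 0.6397, 0.5724).
r_{23} = q_2·w_3 = -1.5488.

r_{23} = -1.5488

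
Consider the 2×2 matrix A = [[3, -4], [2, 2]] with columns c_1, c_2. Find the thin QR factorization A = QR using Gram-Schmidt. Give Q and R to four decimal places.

Q = [[0.8321, -0.5547], [0.5547, 0.8321]], R = [[3.6056, -2.2188], [0.0000, 3.8829]]

q_1 = c_1/‖c_1‖ = (3, 2)/3.6056 = (0.8321, 0.5547).
r_{12} = q_1·c_2 = -2.2188.
u_2 = c_2 + 2.2188·q_1 = (-2.1538, 3.2308).
‖u_2‖ = 3.8829, so q_2 = (-0.5547, 0.8321).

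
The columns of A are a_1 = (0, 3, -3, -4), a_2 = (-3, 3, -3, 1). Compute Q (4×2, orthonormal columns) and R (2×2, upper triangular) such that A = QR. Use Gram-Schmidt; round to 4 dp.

a_1 = (0, 3, -3, -4); ‖a_1‖ = 5.8310, so e_1 = (0.0000, 0.5145, -0.5145, -0.6860).
e_1·a_2 = 0.0000·(-3) + 0.5145·3 + (-0.5145)·(-3) + (-0.6860)·1 = 2.4010.
u_2 = a_2 − 2.4010·e_1 = (-3.0000, 1.7647, -1.7647, 2.6471).
‖u_2‖ = 4.7154, so e_2 = (-0.6362, 0.3742, -0.3742, 0.5614).

Q = [[0.0000, -0.6362], [0.5145, 0.3742], [-0.5145, -0.3742], [-0.6860, 0.5614]], R = [[5.8310, 2.4010], [0.0000, 4.7154]]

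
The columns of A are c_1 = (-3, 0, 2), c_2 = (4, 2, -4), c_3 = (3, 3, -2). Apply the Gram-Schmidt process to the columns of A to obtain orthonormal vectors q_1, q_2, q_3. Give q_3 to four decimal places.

q_1 = c_1/‖c_1‖ = (-3, 0, 2)/3.6056 = (-0.8321, 0.0000, 0.5547).
r_{12} = q_1·c_2 = -5.5470.
u_2 = c_2 + 5.5470·q_1 = (-0.6154, 2.0000, -0.9231).
‖u_2‖ = 2.2871, so q_2 = (-0.2691, 0.8745, -0.4036).
r_{13} = q_1·c_3 = -3.6056; r_{23} = q_2·c_3 = 2.6234.
u_3 = c_3 + 3.6056·q_1 − 2.6234·q_2 = (0.7059, 0.7059, 1.0588).
‖u_3‖ = 1.4552, so q_3 = (0.4851, 0.4851, 0.7276).

q_3 = (0.4851, 0.4851, 0.7276)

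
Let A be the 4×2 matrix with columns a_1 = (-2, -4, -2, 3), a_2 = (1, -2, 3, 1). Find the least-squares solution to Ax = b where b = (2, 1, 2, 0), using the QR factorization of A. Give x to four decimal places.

x = (-0.4074, 0.4815)

a_1 = (-2, -4, -2, 3); ‖a_1‖ = 5.7446, so e_1 = (-0.3482, -0.6963, -0.3482, 0.5222).
e_1·a_2 = (-0.3482)·1 + (-0.6963)·(-2) + (-0.3482)·3 + 0.5222·1 = 0.5222.
u_2 = a_2 − 0.5222·e_1 = (1.1818, -1.6364, 3.1818, 0.7273).
‖u_2‖ = 3.8376, so e_2 = (0.3080, -0.4264, 0.8291, 0.1895).
Qᵀb = (-2.0889, 1.8477).
Back-substitute: x_2 = 1.8477/3.8376 = 0.4815.
x_1 = (-2.0889 − 0.5222·0.4815)/5.7446 = -0.4074.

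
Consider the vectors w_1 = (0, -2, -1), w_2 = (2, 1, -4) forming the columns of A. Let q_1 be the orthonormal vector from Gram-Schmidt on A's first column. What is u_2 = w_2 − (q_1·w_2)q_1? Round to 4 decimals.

q_1 = w_1/‖w_1‖ = (0, -2, -1)/2.2361 = (0.0000, -0.8944, -0.4472).
r_{12} = q_1·w_2 = 0.8944.
u_2 = w_2 − 0.8944·q_1 = (2.0000, 1.8000, -3.6000).

u_2 = (2.0000, 1.8000, -3.6000)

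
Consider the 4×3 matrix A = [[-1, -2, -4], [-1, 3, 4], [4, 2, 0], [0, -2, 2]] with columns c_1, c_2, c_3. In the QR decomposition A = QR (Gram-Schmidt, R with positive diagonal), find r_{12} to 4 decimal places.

e_1 = c_1/‖c_1‖ = (-1, -1, 4, 0)/4.2426 = (-0.2357, -0.2357, 0.9428, 0.0000).
r_{12} = e_1·c_2 = 1.6499.

r_{12} = 1.6499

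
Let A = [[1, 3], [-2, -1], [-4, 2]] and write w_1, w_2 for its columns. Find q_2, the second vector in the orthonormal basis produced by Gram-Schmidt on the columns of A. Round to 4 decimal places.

w_1 = (1, -2, -4); ‖w_1‖ = 4.5826, so q_1 = (0.2182, -0.4364, -0.8729).
q_1·w_2 = 0.2182·3 + (-0.4364)·(-1) + (-0.8729)·2 = -0.6547.
u_2 = w_2 + 0.6547·q_1 = (3.1429, -1.2857, 1.4286).
‖u_2‖ = 3.6839, so q_2 = (0.8531, -0.3490, 0.3878).

q_2 = (0.8531, -0.3490, 0.3878)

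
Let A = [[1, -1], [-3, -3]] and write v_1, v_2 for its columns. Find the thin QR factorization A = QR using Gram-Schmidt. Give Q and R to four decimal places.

Q = [[0.3162, -0.9487], [-0.9487, -0.3162]], R = [[3.1623, 2.5298], [0.0000, 1.8974]]

v_1 = (1, -3); ‖v_1‖ = 3.1623, so q_1 = (0.3162, -0.9487).
q_1·v_2 = 0.3162·(-1) + (-0.9487)·(-3) = 2.5298.
u_2 = v_2 − 2.5298·q_1 = (-1.8000, -0.6000).
‖u_2‖ = 1.8974, so q_2 = (-0.9487, -0.3162).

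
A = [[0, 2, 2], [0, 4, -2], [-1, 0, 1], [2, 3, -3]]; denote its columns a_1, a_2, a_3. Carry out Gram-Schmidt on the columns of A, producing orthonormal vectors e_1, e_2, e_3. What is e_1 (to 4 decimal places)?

a_1 = (0, 0, -1, 2); ‖a_1‖ = 2.2361, so e_1 = (0.0000, 0.0000, -0.4472, 0.8944).

e_1 = (0.0000, 0.0000, -0.4472, 0.8944)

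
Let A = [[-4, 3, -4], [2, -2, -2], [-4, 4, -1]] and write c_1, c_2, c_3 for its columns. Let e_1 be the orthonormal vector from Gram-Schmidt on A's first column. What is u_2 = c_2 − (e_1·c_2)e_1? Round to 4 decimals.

u_2 = (-0.5556, -0.2222, 0.4444)

c_1 = (-4, 2, -4); ‖c_1‖ = 6.0000, so e_1 = (-0.6667, 0.3333, -0.6667).
e_1·c_2 = (-0.6667)·3 + 0.3333·(-2) + (-0.6667)·4 = -5.3333.
u_2 = c_2 + 5.3333·e_1 = (-0.5556, -0.2222, 0.4444).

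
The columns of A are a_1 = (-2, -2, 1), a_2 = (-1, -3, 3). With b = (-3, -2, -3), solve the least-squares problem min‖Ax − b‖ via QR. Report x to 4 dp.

a_1 = (-2, -2, 1); ‖a_1‖ = 3.0000, so q_1 = (-0.6667, -0.6667, 0.3333).
q_1·a_2 = (-0.6667)·(-1) + (-0.6667)·(-3) + 0.3333·3 = 3.6667.
u_2 = a_2 − 3.6667·q_1 = (1.4444, -0.5556, 1.7778).
‖u_2‖ = 2.3570, so q_2 = (0.6128, -0.2357, 0.7542).
Qᵀb = (2.3333, -3.6298).
Back-substitute: x_2 = -3.6298/2.3570 = -1.5400.
x_1 = (2.3333 − 3.6667·(-1.5400))/3.0000 = 2.6600.

x = (2.6600, -1.5400)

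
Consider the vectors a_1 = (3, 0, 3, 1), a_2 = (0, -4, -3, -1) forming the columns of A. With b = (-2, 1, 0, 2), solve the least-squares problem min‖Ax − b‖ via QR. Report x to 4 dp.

x = (-0.4162, -0.3909)

a_1 = (3, 0, 3, 1); ‖a_1‖ = 4.3589, so e_1 = (0.6882, 0.0000, 0.6882, 0.2294).
e_1·a_2 = 0.6882·0 + 0.0000·(-4) + 0.6882·(-3) + 0.2294·(-1) = -2.2942.
u_2 = a_2 + 2.2942·e_1 = (1.5789, -4.0000, -1.4211, -0.4737).
‖u_2‖ = 4.5538, so e_2 = (0.3467, -0.8784, -0.3121, -0.1040).
Qᵀb = (-0.9177, -1.7799).
Back-substitute: x_2 = -1.7799/4.5538 = -0.3909.
x_1 = (-0.9177 + 2.2942·(-0.3909))/4.3589 = -0.4162.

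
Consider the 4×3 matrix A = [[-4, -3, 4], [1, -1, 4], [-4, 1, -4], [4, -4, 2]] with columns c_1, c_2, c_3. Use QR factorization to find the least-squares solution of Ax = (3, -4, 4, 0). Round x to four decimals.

c_1 = (-4, 1, -4, 4); ‖c_1‖ = 7.0000, so q_1 = (-0.5714, 0.1429, -0.5714, 0.5714).
q_1·c_2 = (-0.5714)·(-3) + 0.1429·(-1) + (-0.5714)·1 + 0.5714·(-4) = -1.2857.
u_2 = c_2 + 1.2857·q_1 = (-3.7347, -0.8163, 0.2653, -3.2653).
‖u_2‖ = 5.0346, so q_2 = (-0.7418, -0.1621, 0.0527, -0.6486).
q_1·c_3 = (-0.5714)·4 + 0.1429·4 + (-0.5714)·(-4) + 0.5714·2 = 1.7143; q_2·c_3 = (-0.7418)·4 + (-0.1621)·4 + 0.0527·(-4) + (-0.6486)·2 = -5.1238.
u_3 = c_3 − 1.7143·q_1 + 5.1238·q_2 = (1.1787, 2.9243, -2.7504, -2.3027).
‖u_3‖ = 4.7758, so q_3 = (0.2468, 0.6123, -0.5759, -0.4822).
Qᵀb = (-4.5714, -1.3661, -4.0124).
Back-substitute: x_3 = -4.0124/4.7758 = -0.8402.
x_2 = (-1.3661 + 5.1238·(-0.8402))/5.0346 = -1.1264.
x_1 = (-4.5714 + 1.2857·(-1.1264) − 1.7143·(-0.8402))/7.0000 = -0.6542.

x = (-0.6542, -1.1264, -0.8402)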